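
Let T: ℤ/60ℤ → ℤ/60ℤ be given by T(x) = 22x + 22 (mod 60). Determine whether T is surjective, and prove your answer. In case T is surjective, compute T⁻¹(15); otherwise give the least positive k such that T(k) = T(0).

Since gcd(22, 60) = 2, we have 22x ≡ 0 (mod 2) for all x, so T(x) ≡ 0 (mod 2).
But 1 ≢ 0 (mod 2), so 1 ∈ ℤ/60ℤ has no preimage. Hence T is not surjective.
Since T is not surjective, we find the least positive k with T(k) = T(0): this means 22k ≡ 0 (mod 60), i.e. 60 ∣ 22k. Since gcd(22, 60) = 2, dividing through by 2 this holds exactly when 30 ∣ 11k, and as gcd(11, 30) = 1, exactly when 30 ∣ k.
The smallest positive such k is 30.

30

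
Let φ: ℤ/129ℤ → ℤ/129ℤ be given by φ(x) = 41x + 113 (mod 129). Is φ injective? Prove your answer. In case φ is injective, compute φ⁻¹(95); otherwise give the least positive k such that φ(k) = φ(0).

Recall that φ is injective when φ(u) = φ(v) forces u = v.
If φ(u) = φ(v), then 41u ≡ 41v (mod 129). Because gcd(41, 129) = 1, we may cancel 41 to get u ≡ v (mod 129).
Hence φ is injective.
We now compute 41⁻¹ mod 129 explicitly. Euclid's algorithm: 129 = 3·41 + 6, 41 = 6·6 + 5, 6 = 1·5 + 1; back-substituting gives 1 = 107·41 − 34·129, so 41⁻¹ ≡ 107 (mod 129).
Since φ is injective, we compute φ⁻¹(95): solve 41x + 113 ≡ 95 (mod 129), i.e. 41x ≡ 111 (mod 129).
Multiplying by 41⁻¹ = 107 gives x ≡ 107·111 = 11877 = 92·129 + 9 ≡ 9 (mod 129).
Check: φ(9) = 41·9 + 113 = 482 = 3·129 + 95 ≡ 95 (mod 129).

9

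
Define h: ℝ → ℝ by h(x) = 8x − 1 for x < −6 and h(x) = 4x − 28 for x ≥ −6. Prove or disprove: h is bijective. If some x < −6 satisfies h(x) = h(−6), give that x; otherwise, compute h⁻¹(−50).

-51/8

Both pieces are strictly increasing (slopes 8 and 4), so each is injective on its own interval.
The left piece maps (−∞, −6) onto (−∞, −49); the right piece maps [−6, ∞) onto [−52, ∞).
These images overlap. In particular h(−6) = −52 (right piece), and solving 8x − 1 = −52 on the left piece gives x = −51/8 < −6.
So h(−51/8) = h(−6) with −51/8 ≠ −6, and h is not injective, hence not bijective. This x = −51/8 is the requested value below −6.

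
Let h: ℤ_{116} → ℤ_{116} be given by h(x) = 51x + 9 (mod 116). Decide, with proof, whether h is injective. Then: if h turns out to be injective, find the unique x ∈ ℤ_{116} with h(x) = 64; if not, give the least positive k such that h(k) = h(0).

17

Recall: h is injective if h(a) = h(b) implies a = b.
If h(a) = h(b), then 51a ≡ 51b (mod 116). Because gcd(51, 116) = 1, we may cancel 51 to get a ≡ b (mod 116).
Therefore h is injective.
We now compute 51⁻¹ mod 116 explicitly. Euclid's algorithm: 116 = 2·51 + 14, 51 = 3·14 + 9, 14 = 1·9 + 5, 9 = 1·5 + 4, 5 = 1·4 + 1; back-substituting gives 1 = 91·51 − 40·116, so 51⁻¹ ≡ 91 (mod 116).
Since h is injective, we find h⁻¹(64): we need 51x ≡ 64 − 9 ≡ 55 (mod 116). Using 51⁻¹ = 91: x ≡ 91·55 = 5005 = 43·116 + 17, so x = 17.
Check: h(17) = 51·17 + 9 = 876 = 7·116 + 64 ≡ 64 (mod 116).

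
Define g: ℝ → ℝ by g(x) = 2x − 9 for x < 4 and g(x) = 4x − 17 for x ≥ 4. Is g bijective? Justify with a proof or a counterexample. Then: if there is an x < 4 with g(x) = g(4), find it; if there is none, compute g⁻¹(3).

5

Both pieces are strictly increasing (slopes 2 and 4), so each is injective on its own interval.
The left piece maps (−∞, 4) onto (−∞, −1); the right piece maps [4, ∞) onto [−1, ∞).
Since −1 = −1, the images partition ℝ: g is injective and surjective, hence bijective.
Because the two images are disjoint, no x < 4 has g(x) = g(4), so we compute g⁻¹(3): 3 lies in [−1, ∞), so solve 4x − 17 = 3: x = (3 + 17)/4 = 5.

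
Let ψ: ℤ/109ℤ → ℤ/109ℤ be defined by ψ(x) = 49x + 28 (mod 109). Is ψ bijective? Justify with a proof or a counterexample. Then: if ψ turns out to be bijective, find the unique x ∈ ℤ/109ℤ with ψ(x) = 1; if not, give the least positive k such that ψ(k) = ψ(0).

Recall that injectivity means: for all x_1, x_2 in the domain, ψ(x_1) = ψ(x_2) implies x_1 = x_2.
Suppose ψ(x_1) = ψ(x_2) in ℤ/109ℤ. Then 49x_1 + 28 ≡ 49x_2 + 28 (mod 109), so 49(x_1 − x_2) ≡ 0 (mod 109).
Since gcd(49, 109) = 1, 49 is invertible modulo 109, so x_1 − x_2 ≡ 0 (mod 109), i.e. x_1 = x_2.
We now compute 49⁻¹ mod 109 explicitly. Euclid's algorithm: 109 = 2·49 + 11, 49 = 4·11 + 5, 11 = 2·5 + 1; back-substituting gives 1 = 89·49 − 40·109, so 49⁻¹ ≡ 89 (mod 109).
For any y ∈ ℤ/109ℤ, x = 89(y − 28) mod 109 satisfies ψ(x) = 49·89(y − 28) + 28 ≡ y (since 49·89 ≡ 1 mod 109). So every y has a preimage.
Thus ψ is bijective.
Since ψ is bijective, we compute ψ⁻¹(1): solve 49x + 28 ≡ 1 (mod 109), i.e. 49x ≡ 82 (mod 109).
Multiplying by 49⁻¹ = 89 gives x ≡ 89·82 = 7298 = 66·109 + 104 ≡ 104 (mod 109).
Check: ψ(104) = 49·104 + 28 = 5124 = 47·109 + 1 ≡ 1 (mod 109).

104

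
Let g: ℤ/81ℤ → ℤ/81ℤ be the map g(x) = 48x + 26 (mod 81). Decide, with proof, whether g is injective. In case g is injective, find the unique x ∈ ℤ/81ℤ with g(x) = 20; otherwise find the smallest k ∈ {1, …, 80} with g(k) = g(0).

We have gcd(48, 81) = 3 > 1. Taking s = 0 and t = 27: g(0) = 26 and g(27) = 48·27 + 26 = 1322 ≡ 26 (mod 81).
So g(0) = g(27) while 0 ≠ 27, therefore g is not injective.
Since g is not injective, we find the least positive k with g(k) = g(0): this means 48k ≡ 0 (mod 81), i.e. 81 ∣ 48k. Since gcd(48, 81) = 3, dividing through by 3 this holds exactly when 27 ∣ 16k, and as gcd(16, 27) = 1, exactly when 27 ∣ k.
The smallest positive such k is 27.

27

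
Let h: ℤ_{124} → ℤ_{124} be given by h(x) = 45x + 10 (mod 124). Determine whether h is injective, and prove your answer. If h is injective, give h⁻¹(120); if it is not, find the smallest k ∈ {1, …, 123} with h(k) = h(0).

Suppose h(a) = h(b) in ℤ_{124}. Then 45a + 10 ≡ 45b + 10 (mod 124), thus 45(a − b) ≡ 0 (mod 124).
Since gcd(45, 124) = 1, 45 is invertible modulo 124, hence a − b ≡ 0 (mod 124), i.e. a = b.
Thus h is injective.
We now compute 45⁻¹ mod 124 explicitly. Euclid's algorithm: 124 = 2·45 + 34, 45 = 1·34 + 11, 34 = 3·11 + 1; back-substituting gives 1 = 113·45 − 41·124, so 45⁻¹ ≡ 113 (mod 124).
Since h is injective, we find h⁻¹(120): we need 45x ≡ 120 − 10 ≡ 110 (mod 124). Using 45⁻¹ = 113: x ≡ 113·110 = 12430 = 100·124 + 30, so x = 30.
Check: h(30) = 45·30 + 10 = 1360 = 10·124 + 120 ≡ 120 (mod 124).

30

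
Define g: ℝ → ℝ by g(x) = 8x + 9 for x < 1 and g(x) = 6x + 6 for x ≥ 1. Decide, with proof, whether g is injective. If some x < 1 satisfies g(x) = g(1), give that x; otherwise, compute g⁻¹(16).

Both pieces are strictly increasing (slopes 8 and 6), so each is injective on its own interval.
The left piece maps (−∞, 1) onto (−∞, 17); the right piece maps [1, ∞) onto [12, ∞).
These images overlap. In particular g(1) = 12 (right piece), and solving 8x + 9 = 12 on the left piece gives x = 3/8 < 1.
So g(3/8) = g(1) with 3/8 ≠ 1, and g is not injective. This x = 3/8 is the requested value below 1.

3/8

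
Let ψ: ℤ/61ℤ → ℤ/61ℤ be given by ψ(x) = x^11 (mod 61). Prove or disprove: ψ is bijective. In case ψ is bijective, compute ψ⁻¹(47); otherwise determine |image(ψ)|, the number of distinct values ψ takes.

Since 61 is prime, the nonzero elements of ℤ/61ℤ form a cyclic group of order 60.
As gcd(11, 60) = 1, raising to the 11th power is a bijection on this group: if u^11 ≡ v^11 then (uv^{−1})^11 = 1, and the only element of order dividing gcd(11, 60) = 1 is 1, so u = v.
With ψ(0) = 0 this makes ψ injective on all of ℤ/61ℤ, hence bijective (finite equal-size domain and codomain). In particular ψ is bijective.
Since ψ is bijective, we find the preimage of 47. The inverse of x ↦ x^11 on (ℤ/61ℤ)^× is x ↦ x^11, because 11·11 = 121 = 2·60 + 1 ≡ 1 (mod 60) and x^{60} = 1 for x ≠ 0 (Fermat). So ψ⁻¹(47) = 47^11 mod 61.
Repeated squaring mod 61: 47^1 ≡ 47, 47^2 ≡ 47² = 2209 ≡ 13, 47^4 ≡ 13² = 169 ≡ 47, 47^8 ≡ 47² = 2209 ≡ 13. Since 11 = 8 + 2 + 1, 47^11 ≡ 13·13·47: 13·13 = 169 ≡ 47, then 47·47 = 2209 ≡ 13. So 47^11 ≡ 13 (mod 61).
Hence ψ⁻¹(47) = 13.

13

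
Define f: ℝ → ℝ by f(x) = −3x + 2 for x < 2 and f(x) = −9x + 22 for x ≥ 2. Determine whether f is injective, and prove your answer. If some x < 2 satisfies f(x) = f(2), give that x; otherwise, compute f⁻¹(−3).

-2/3

Both pieces are strictly decreasing (slopes −3 and −9), so each is injective on its own interval.
The left piece maps (−∞, 2) onto (−4, ∞); the right piece maps [2, ∞) onto (−∞, 4].
These images overlap. In particular f(2) = 4 (right piece), and solving −3x + 2 = 4 on the left piece gives x = −2/3 < 2.
So f(−2/3) = f(2) with −2/3 ≠ 2, and f is not injective. This x = −2/3 is the requested value below 2.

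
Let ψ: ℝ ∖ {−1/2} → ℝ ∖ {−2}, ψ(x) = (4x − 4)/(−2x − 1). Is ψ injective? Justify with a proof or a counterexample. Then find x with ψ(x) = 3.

1/10

Suppose ψ(u) = ψ(v). Cross-multiplying: (4u − 4)(−2v − 1) = (4v − 4)(−2u − 1).
Expanding both sides and cancelling the symmetric terms leaves −12·(u − v) = 0. Since −12 ≠ 0, u = v. Hence ψ is injective.
Solving ψ(x) = 3: cross-multiplying gives 4x − 4 = 3(−2x − 1), which rearranges to 10x = 1, so x = 1/10.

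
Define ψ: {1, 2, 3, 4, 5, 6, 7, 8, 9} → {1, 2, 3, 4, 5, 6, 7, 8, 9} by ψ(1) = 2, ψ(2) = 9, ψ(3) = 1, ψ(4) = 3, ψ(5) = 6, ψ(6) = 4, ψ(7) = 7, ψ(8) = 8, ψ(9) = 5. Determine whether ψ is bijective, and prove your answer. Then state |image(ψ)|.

9

The values 2, 9, 1, 3, 6, 4, 7, 8, 5 are a permutation of {1, 2, 3, 4, 5, 6, 7, 8, 9}: each element appears exactly once.
So ψ is injective and surjective, hence bijective.
The image of ψ is {1, 2, 3, 4, 5, 6, 7, 8, 9}, which has 9 elements.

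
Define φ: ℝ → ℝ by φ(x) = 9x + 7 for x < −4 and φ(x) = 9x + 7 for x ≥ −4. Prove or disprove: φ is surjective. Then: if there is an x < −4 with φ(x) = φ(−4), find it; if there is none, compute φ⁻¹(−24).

Both pieces are strictly increasing (slopes 9 and 9), so each is injective on its own interval.
The left piece maps (−∞, −4) onto (−∞, −29); the right piece maps [−4, ∞) onto [−29, ∞).
These images together cover ℝ, so φ is surjective.
Because the two images are disjoint, no x < −4 has φ(x) = φ(−4), so we compute φ⁻¹(−24): −24 lies in [−29, ∞), so solve 9x + 7 = −24: x = (−24 − 7)/9 = −31/9.

-31/9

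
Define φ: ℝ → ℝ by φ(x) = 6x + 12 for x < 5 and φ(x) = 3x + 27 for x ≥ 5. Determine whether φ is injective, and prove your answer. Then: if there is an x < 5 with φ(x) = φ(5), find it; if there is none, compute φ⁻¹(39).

9/2

Both pieces are strictly increasing (slopes 6 and 3), so each is injective on its own interval.
The left piece maps (−∞, 5) onto (−∞, 42); the right piece maps [5, ∞) onto [42, ∞).
These images are disjoint, so no value is attained by both pieces. Hence φ is injective.
Because the two images are disjoint, no x < 5 has φ(x) = φ(5), so we compute φ⁻¹(39): 39 lies in (−∞, 42), so solve 6x + 12 = 39: x = (39 − 12)/6 = 9/2.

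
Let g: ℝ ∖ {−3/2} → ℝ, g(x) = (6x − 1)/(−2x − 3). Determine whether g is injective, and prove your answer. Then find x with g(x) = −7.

-11/4

Suppose g(u) = g(v). Cross-multiplying: (6u − 1)(−2v − 3) = (6v − 1)(−2u − 3).
Expanding both sides and cancelling the symmetric terms leaves −20·(u − v) = 0. Since −20 ≠ 0, u = v. So g is injective.
Solving g(x) = −7: cross-multiplying gives 6x − 1 = −7(−2x − 3), which rearranges to −8x = 22, so x = −11/4.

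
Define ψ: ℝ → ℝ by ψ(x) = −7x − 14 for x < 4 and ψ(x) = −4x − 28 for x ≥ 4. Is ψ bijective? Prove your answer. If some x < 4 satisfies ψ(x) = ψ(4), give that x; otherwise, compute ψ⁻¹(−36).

22/7

Both pieces are strictly decreasing (slopes −7 and −4), so each is injective on its own interval.
The left piece maps (−∞, 4) onto (−42, ∞); the right piece maps [4, ∞) onto (−∞, −44].
The images leave a gap (−42 has no preimage), so ψ is not surjective, hence not bijective.
Because the two images are disjoint, no x < 4 has ψ(x) = ψ(4), so we compute ψ⁻¹(−36): −36 lies in (−42, ∞), so solve −7x − 14 = −36: x = (−36 + 14)/(−7) = 22/7.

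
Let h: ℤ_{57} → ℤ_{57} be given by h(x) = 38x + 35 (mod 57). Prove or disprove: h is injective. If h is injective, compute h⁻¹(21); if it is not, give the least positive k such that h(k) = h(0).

Recall that h is injective when h(x_1) = h(x_2) forces x_1 = x_2.
We have gcd(38, 57) = 19 > 1. Taking x_1 = 0 and x_2 = 3: h(0) = 35 and h(3) = 38·3 + 35 = 149 ≡ 35 (mod 57).
So h(0) = h(3) while 0 ≠ 3, hence h is not injective.
Since h is not injective, we find the least positive k with h(k) = h(0): this means 38k ≡ 0 (mod 57), i.e. 57 ∣ 38k. Since gcd(38, 57) = 19, dividing through by 19 this holds exactly when 3 ∣ 2k, and as gcd(2, 3) = 1, exactly when 3 ∣ k.
The smallest positive such k is 3.

3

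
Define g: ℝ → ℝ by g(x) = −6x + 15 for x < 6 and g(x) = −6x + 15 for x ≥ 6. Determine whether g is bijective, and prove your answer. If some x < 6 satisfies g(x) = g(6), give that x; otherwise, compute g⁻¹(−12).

9/2

Both pieces are strictly decreasing (slopes −6 and −6), so each is injective on its own interval.
The left piece maps (−∞, 6) onto (−21, ∞); the right piece maps [6, ∞) onto (−∞, −21].
Since −21 = −21, the images partition ℝ: g is injective and surjective, hence bijective.
Because the two images are disjoint, no x < 6 has g(x) = g(6), so we compute g⁻¹(−12): −12 lies in (−21, ∞), so solve −6x + 15 = −12: x = (−12 − 15)/(−6) = 9/2.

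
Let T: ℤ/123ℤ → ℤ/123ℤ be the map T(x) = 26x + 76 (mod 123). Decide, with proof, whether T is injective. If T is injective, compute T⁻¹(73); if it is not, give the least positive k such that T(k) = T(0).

By definition, T is injective when T(x_1) = T(x_2) forces x_1 = x_2.
If T(x_1) = T(x_2), then 26x_1 ≡ 26x_2 (mod 123). Because gcd(26, 123) = 1, we may cancel 26 to get x_1 ≡ x_2 (mod 123).
Hence T is injective.
We now compute 26⁻¹ mod 123 explicitly. Euclid's algorithm: 123 = 4·26 + 19, 26 = 1·19 + 7, 19 = 2·7 + 5, 7 = 1·5 + 2, 5 = 2·2 + 1; back-substituting gives 1 = 71·26 − 15·123, so 26⁻¹ ≡ 71 (mod 123).
Since T is injective, we find T⁻¹(73): we need 26x ≡ 73 − 76 ≡ 120 (mod 123). Using 26⁻¹ = 71: x ≡ 71·120 = 8520 = 69·123 + 33, so x = 33.
Check: T(33) = 26·33 + 76 = 934 = 7·123 + 73 ≡ 73 (mod 123).

33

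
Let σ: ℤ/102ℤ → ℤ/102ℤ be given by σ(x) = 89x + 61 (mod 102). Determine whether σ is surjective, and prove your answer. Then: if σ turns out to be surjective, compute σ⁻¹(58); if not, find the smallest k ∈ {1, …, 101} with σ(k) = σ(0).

63

Recall: σ is surjective if every y in the codomain equals σ(x) for some x in the domain.
Since gcd(89, 102) = 1, 89 is invertible modulo 102. Euclid's algorithm: 102 = 1·89 + 13, 89 = 6·13 + 11, 13 = 1·11 + 2, 11 = 5·2 + 1; back-substituting gives 1 = 47·89 − 41·102, so 89⁻¹ ≡ 47 (mod 102).
For any y ∈ ℤ/102ℤ, x = 47(y − 61) mod 102 satisfies σ(x) = 89·47(y − 61) + 61 ≡ y (since 89·47 ≡ 1 mod 102). So every y has a preimage.
Therefore σ is surjective.
Since σ is surjective, we compute σ⁻¹(58): solve 89x + 61 ≡ 58 (mod 102), i.e. 89x ≡ 99 (mod 102).
Multiplying by 89⁻¹ = 47 gives x ≡ 47·99 = 4653 = 45·102 + 63 ≡ 63 (mod 102).
Check: σ(63) = 89·63 + 61 = 5668 = 55·102 + 58 ≡ 58 (mod 102).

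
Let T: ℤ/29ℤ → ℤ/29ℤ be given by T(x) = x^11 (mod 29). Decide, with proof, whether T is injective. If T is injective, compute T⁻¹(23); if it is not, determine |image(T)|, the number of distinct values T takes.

Since 29 is prime, the nonzero elements of ℤ/29ℤ form a cyclic group of order 28.
As gcd(11, 28) = 1, raising to the 11th power is a bijection on this group: if u^11 ≡ v^11 then (uv^{−1})^11 = 1, and the only element of order dividing gcd(11, 28) = 1 is 1, so u = v.
With T(0) = 0 this makes T injective on all of ℤ/29ℤ, hence bijective (finite equal-size domain and codomain). In particular T is injective.
Since T is injective, we find the preimage of 23. The inverse of x ↦ x^11 on (ℤ/29ℤ)^× is x ↦ x^23, because 11·23 = 253 = 9·28 + 1 ≡ 1 (mod 28) and x^{28} = 1 for x ≠ 0 (Fermat). So T⁻¹(23) = 23^23 mod 29.
Repeated squaring mod 29: 23^1 ≡ 23, 23^2 ≡ 23² = 529 ≡ 7, 23^4 ≡ 7² = 49 ≡ 20, 23^8 ≡ 20² = 400 ≡ 23, 23^16 ≡ 23² = 529 ≡ 7. Since 23 = 16 + 4 + 2 + 1, 23^23 ≡ 7·20·7·23: 7·20 = 140 ≡ 24, then 24·7 = 168 ≡ 23, then 23·23 = 529 ≡ 7. So 23^23 ≡ 7 (mod 29).
Hence T⁻¹(23) = 7.

7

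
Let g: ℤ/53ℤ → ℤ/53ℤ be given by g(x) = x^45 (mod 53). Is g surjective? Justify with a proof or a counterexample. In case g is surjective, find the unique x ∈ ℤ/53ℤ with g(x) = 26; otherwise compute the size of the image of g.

39

Since 53 is prime, the nonzero elements of ℤ/53ℤ form a cyclic group of order 52.
As gcd(45, 52) = 1, raising to the 45th power is a bijection on this group: if s^45 ≡ t^45 then (st^{−1})^45 = 1, and the only element of order dividing gcd(45, 52) = 1 is 1, so s = t.
With g(0) = 0 this makes g injective on all of ℤ/53ℤ, hence bijective (finite equal-size domain and codomain). In particular g is surjective.
Since g is surjective, we find the preimage of 26. The inverse of x ↦ x^45 on (ℤ/53ℤ)^× is x ↦ x^37, because 45·37 = 1665 = 32·52 + 1 ≡ 1 (mod 52) and x^{52} = 1 for x ≠ 0 (Fermat). So g⁻¹(26) = 26^37 mod 53.
Repeated squaring mod 53: 26^1 ≡ 26, 26^2 ≡ 26² = 676 ≡ 40, 26^4 ≡ 40² = 1600 ≡ 10, 26^8 ≡ 10² = 100 ≡ 47, 26^16 ≡ 47² = 2209 ≡ 36, 26^32 ≡ 36² = 1296 ≡ 24. Since 37 = 32 + 4 + 1, 26^37 ≡ 24·10·26: 24·10 = 240 ≡ 28, then 28·26 = 728 ≡ 39. So 26^37 ≡ 39 (mod 53).
Hence g⁻¹(26) = 39.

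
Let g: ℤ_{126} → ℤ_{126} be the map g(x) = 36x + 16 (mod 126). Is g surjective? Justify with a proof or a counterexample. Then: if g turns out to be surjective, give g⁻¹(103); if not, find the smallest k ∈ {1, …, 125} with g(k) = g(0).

7

Recall that g is surjective if every y in the codomain equals g(x) for some x in the domain.
Since gcd(36, 126) = 18, we have 36x ≡ 0 (mod 18) for all x, so g(x) ≡ 16 (mod 18).
But 0 ≢ 16 (mod 18), so 0 ∈ ℤ_{126} has no preimage. Thus g is not surjective.
Since g is not surjective, we find the least positive k with g(k) = g(0): this means 36k ≡ 0 (mod 126), i.e. 126 ∣ 36k. Since gcd(36, 126) = 18, dividing through by 18 this holds exactly when 7 ∣ 2k, and as gcd(2, 7) = 1, exactly when 7 ∣ k.
The smallest positive such k is 7.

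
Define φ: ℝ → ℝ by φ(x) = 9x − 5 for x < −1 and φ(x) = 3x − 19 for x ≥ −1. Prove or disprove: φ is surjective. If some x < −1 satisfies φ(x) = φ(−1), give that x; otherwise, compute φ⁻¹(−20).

Both pieces are strictly increasing (slopes 9 and 3), so each is injective on its own interval.
The left piece maps (−∞, −1) onto (−∞, −14); the right piece maps [−1, ∞) onto [−22, ∞).
The union (−∞, −14) ∪ [−22, ∞) covers ℝ, so φ is surjective.
For the follow-up: the images overlap, so an x < −1 with φ(x) = φ(−1) exists. φ(−1) = −22; solving 9x − 5 = −22 for x < −1 gives x = (−22 + 5)/9 = −17/9.

-17/9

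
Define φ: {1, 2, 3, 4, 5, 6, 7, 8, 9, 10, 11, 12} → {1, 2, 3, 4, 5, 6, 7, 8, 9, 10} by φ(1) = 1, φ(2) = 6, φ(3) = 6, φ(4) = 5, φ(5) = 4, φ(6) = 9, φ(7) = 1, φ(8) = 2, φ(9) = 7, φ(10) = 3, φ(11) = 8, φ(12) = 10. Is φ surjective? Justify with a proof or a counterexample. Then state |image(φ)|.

10

Every element of the codomain has a preimage: 1 = φ(1), 2 = φ(8), 3 = φ(10), 4 = φ(5), 5 = φ(4), 6 = φ(2), 7 = φ(9), 8 = φ(11), 9 = φ(6), 10 = φ(12).
Thus φ is surjective.
The image of φ is {1, 2, 3, 4, 5, 6, 7, 8, 9, 10}, which has 10 elements.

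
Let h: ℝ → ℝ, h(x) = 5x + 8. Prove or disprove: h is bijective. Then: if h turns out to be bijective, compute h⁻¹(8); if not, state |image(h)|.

0

Suppose h(a) = h(b). Then 5a + 8 = 5b + 8, therefore 5a = 5b, hence a = b.
For any y ∈ ℝ, x = (y − 8)/5 satisfies h(x) = y.
Therefore h is bijective.
Since h is bijective, we compute h⁻¹(8) = (8 − 8)/5 = 0.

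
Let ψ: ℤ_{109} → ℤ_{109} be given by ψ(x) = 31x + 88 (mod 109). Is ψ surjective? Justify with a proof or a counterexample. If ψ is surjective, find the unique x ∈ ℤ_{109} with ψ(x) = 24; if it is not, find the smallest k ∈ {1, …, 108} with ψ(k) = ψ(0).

Recall that ψ is surjective if every y in the codomain equals ψ(x) for some x in the domain.
Since gcd(31, 109) = 1, 31 is invertible modulo 109. Euclid's algorithm: 109 = 3·31 + 16, 31 = 1·16 + 15, 16 = 1·15 + 1; back-substituting gives 1 = 102·31 − 29·109, so 31⁻¹ ≡ 102 (mod 109).
Then y ↦ 102(y − 88) is a two-sided inverse to ψ, so every y ∈ ℤ_{109} has a preimage.
So ψ is surjective.
Since ψ is surjective, we compute ψ⁻¹(24): solve 31x + 88 ≡ 24 (mod 109), i.e. 31x ≡ 45 (mod 109).
Multiplying by 31⁻¹ = 102 gives x ≡ 102·45 = 4590 = 42·109 + 12 ≡ 12 (mod 109).
Check: ψ(12) = 31·12 + 88 = 460 = 4·109 + 24 ≡ 24 (mod 109).

12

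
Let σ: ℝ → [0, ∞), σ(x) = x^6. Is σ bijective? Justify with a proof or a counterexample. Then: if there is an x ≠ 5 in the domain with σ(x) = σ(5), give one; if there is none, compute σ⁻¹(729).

-5

σ(5) = 15625 = (−5)^6 = σ(−5) (since 6 is even), with 5 ≠ −5. So σ is not injective, hence not bijective.
For the follow-up, such an x exists: taking x = −5 ∈ ℝ gives σ(−5) = 15625 = σ(5) with −5 ≠ 5.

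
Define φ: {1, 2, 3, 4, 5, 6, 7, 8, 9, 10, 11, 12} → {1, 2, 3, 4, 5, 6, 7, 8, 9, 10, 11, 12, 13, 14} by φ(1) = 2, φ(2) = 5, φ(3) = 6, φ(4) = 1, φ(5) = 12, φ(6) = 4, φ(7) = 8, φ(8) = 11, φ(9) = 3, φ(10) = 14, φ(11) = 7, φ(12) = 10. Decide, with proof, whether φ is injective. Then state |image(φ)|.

12

The values φ(1), …, φ(12) are 2, 5, 6, 1, 12, 4, 8, 11, 3, 14, 7, 10 — all distinct.
So φ(s) = φ(t) only when s = t, and φ is injective.
The image of φ is {1, 2, 3, 4, 5, 6, 7, 8, 10, 11, 12, 14}, which has 12 elements.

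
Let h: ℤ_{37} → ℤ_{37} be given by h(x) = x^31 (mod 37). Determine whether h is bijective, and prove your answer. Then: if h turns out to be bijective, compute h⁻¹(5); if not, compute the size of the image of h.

Since 37 is prime, the nonzero elements of ℤ_{37} form a cyclic group of order 36.
As gcd(31, 36) = 1, raising to the 31st power is a bijection on this group: if s^31 ≡ t^31 then (st^{−1})^31 = 1, and the only element of order dividing gcd(31, 36) = 1 is 1, so s = t.
With h(0) = 0 this makes h injective on all of ℤ_{37}, hence bijective (finite equal-size domain and codomain). In particular h is bijective.
Since h is bijective, we find the preimage of 5. The inverse of x ↦ x^31 on (ℤ_{37})^× is x ↦ x^7, because 31·7 = 217 = 6·36 + 1 ≡ 1 (mod 36) and x^{36} = 1 for x ≠ 0 (Fermat). So h⁻¹(5) = 5^7 mod 37.
Repeated squaring mod 37: 5^1 ≡ 5, 5^2 ≡ 5² = 25, 5^4 ≡ 25² = 625 ≡ 33. Since 7 = 4 + 2 + 1, 5^7 ≡ 33·25·5: 33·25 = 825 ≡ 11, then 11·5 = 55 ≡ 18. So 5^7 ≡ 18 (mod 37).
Hence h⁻¹(5) = 18.

18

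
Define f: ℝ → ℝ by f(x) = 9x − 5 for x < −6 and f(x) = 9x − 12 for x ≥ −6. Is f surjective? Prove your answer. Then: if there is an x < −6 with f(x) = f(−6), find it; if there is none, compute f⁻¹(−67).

Both pieces are strictly increasing (slopes 9 and 9), so each is injective on its own interval.
The left piece maps (−∞, −6) onto (−∞, −59); the right piece maps [−6, ∞) onto [−66, ∞).
The union (−∞, −59) ∪ [−66, ∞) covers ℝ, so f is surjective.
For the follow-up: the images overlap, so an x < −6 with f(x) = f(−6) exists. f(−6) = −66; solving 9x − 5 = −66 for x < −6 gives x = (−66 + 5)/9 = −61/9.

-61/9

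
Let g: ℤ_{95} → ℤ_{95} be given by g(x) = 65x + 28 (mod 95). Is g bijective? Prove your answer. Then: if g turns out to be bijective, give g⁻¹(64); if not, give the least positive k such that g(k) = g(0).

19

By definition, g is injective when g(s) = g(t) forces s = t.
We have gcd(65, 95) = 5 > 1. Taking s = 0 and t = 19: g(0) = 28 and g(19) = 65·19 + 28 = 1263 ≡ 28 (mod 95).
So g(0) = g(19) while 0 ≠ 19, so g is not injective, hence not bijective.
Since g is not bijective, we find the least positive k with g(k) = g(0): this means 65k ≡ 0 (mod 95), i.e. 95 ∣ 65k. Since gcd(65, 95) = 5, dividing through by 5 this holds exactly when 19 ∣ 13k, and as gcd(13, 19) = 1, exactly when 19 ∣ k.
The smallest positive such k is 19.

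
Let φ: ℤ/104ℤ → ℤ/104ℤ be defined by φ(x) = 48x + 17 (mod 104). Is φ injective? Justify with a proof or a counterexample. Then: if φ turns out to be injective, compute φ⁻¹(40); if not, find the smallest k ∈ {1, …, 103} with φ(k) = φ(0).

We have gcd(48, 104) = 8 > 1. Taking u = 0 and v = 13: φ(0) = 17 and φ(13) = 48·13 + 17 = 641 ≡ 17 (mod 104).
So φ(0) = φ(13) while 0 ≠ 13, so φ is not injective.
Since φ is not injective, we find the least positive k with φ(k) = φ(0): this means 48k ≡ 0 (mod 104), i.e. 104 ∣ 48k. Since gcd(48, 104) = 8, dividing through by 8 this holds exactly when 13 ∣ 6k, and as gcd(6, 13) = 1, exactly when 13 ∣ k.
The smallest positive such k is 13.

13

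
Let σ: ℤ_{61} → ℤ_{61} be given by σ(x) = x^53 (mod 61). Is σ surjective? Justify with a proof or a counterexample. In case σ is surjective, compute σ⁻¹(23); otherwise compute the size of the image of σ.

24

Since 61 is prime, the nonzero elements of ℤ_{61} form a cyclic group of order 60.
As gcd(53, 60) = 1, raising to the 53rd power is a bijection on this group: if s^53 ≡ t^53 then (st^{−1})^53 = 1, and the only element of order dividing gcd(53, 60) = 1 is 1, so s = t.
With σ(0) = 0 this makes σ injective on all of ℤ_{61}, hence bijective (finite equal-size domain and codomain). In particular σ is surjective.
Since σ is surjective, we find the preimage of 23. The inverse of x ↦ x^53 on (ℤ_{61})^× is x ↦ x^17, because 53·17 = 901 = 15·60 + 1 ≡ 1 (mod 60) and x^{60} = 1 for x ≠ 0 (Fermat). So σ⁻¹(23) = 23^17 mod 61.
Repeated squaring mod 61: 23^1 ≡ 23, 23^2 ≡ 23² = 529 ≡ 41, 23^4 ≡ 41² = 1681 ≡ 34, 23^8 ≡ 34² = 1156 ≡ 58, 23^16 ≡ 58² = 3364 ≡ 9. Since 17 = 16 + 1, 23^17 ≡ 9·23: 9·23 = 207 ≡ 24. So 23^17 ≡ 24 (mod 61).
Hence σ⁻¹(23) = 24.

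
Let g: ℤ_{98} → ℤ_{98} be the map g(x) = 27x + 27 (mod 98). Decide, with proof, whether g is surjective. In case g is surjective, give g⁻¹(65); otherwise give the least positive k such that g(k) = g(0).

74

Since gcd(27, 98) = 1, 27 is invertible modulo 98. Euclid's algorithm: 98 = 3·27 + 17, 27 = 1·17 + 10, 17 = 1·10 + 7, 10 = 1·7 + 3, 7 = 2·3 + 1; back-substituting gives 1 = 69·27 − 19·98, so 27⁻¹ ≡ 69 (mod 98).
Then y ↦ 69(y − 27) is a two-sided inverse to g, so every y ∈ ℤ_{98} has a preimage.
Hence g is surjective.
Since g is surjective, we compute g⁻¹(65): solve 27x + 27 ≡ 65 (mod 98), i.e. 27x ≡ 38 (mod 98).
Multiplying by 27⁻¹ = 69 gives x ≡ 69·38 = 2622 = 26·98 + 74 ≡ 74 (mod 98).
Check: g(74) = 27·74 + 27 = 2025 = 20·98 + 65 ≡ 65 (mod 98).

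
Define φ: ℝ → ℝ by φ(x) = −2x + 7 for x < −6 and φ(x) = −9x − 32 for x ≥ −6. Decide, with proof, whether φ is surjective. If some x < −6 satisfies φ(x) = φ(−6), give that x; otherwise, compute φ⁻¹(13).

Both pieces are strictly decreasing (slopes −2 and −9), so each is injective on its own interval.
The left piece maps (−∞, −6) onto (19, ∞); the right piece maps [−6, ∞) onto (−∞, 22].
The union (19, ∞) ∪ (−∞, 22] covers ℝ, so φ is surjective.
For the follow-up: the images overlap, so an x < −6 with φ(x) = φ(−6) exists. φ(−6) = 22; solving −2x + 7 = 22 for x < −6 gives x = (22 − 7)/(−2) = −15/2.

-15/2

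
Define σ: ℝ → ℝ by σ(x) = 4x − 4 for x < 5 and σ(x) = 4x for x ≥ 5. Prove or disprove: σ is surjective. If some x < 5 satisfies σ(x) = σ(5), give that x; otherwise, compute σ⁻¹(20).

5

Both pieces are strictly increasing (slopes 4 and 4), so each is injective on its own interval.
The left piece maps (−∞, 5) onto (−∞, 16); the right piece maps [5, ∞) onto [20, ∞).
The union (−∞, 16) ∪ [20, ∞) omits the interval between 16 and 20; in particular 16 has no preimage. So σ is not surjective.
Because the two images are disjoint, no x < 5 has σ(x) = σ(5), so we compute σ⁻¹(20): 20 lies in [20, ∞), so solve 4x = 20: x = (20 − 0)/4 = 5.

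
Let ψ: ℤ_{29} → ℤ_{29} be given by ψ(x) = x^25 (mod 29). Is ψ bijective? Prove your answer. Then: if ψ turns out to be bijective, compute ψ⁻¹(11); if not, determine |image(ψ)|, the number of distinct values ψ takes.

2

Since 29 is prime, the nonzero elements of ℤ_{29} form a cyclic group of order 28.
As gcd(25, 28) = 1, raising to the 25th power is a bijection on this group: if s^25 ≡ t^25 then (st^{−1})^25 = 1, and the only element of order dividing gcd(25, 28) = 1 is 1, so s = t.
With ψ(0) = 0 this makes ψ injective on all of ℤ_{29}, hence bijective (finite equal-size domain and codomain). In particular ψ is bijective.
Since ψ is bijective, we find the preimage of 11. The inverse of x ↦ x^25 on (ℤ_{29})^× is x ↦ x^9, because 25·9 = 225 = 8·28 + 1 ≡ 1 (mod 28) and x^{28} = 1 for x ≠ 0 (Fermat). So ψ⁻¹(11) = 11^9 mod 29.
Repeated squaring mod 29: 11^1 ≡ 11, 11^2 ≡ 11² = 121 ≡ 5, 11^4 ≡ 5² = 25, 11^8 ≡ 25² = 625 ≡ 16. Since 9 = 8 + 1, 11^9 ≡ 16·11: 16·11 = 176 ≡ 2. So 11^9 ≡ 2 (mod 29).
Hence ψ⁻¹(11) = 2.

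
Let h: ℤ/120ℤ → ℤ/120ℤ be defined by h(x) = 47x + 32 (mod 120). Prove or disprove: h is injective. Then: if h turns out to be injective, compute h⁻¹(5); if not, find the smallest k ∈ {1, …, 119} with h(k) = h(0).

99

Recall that h is injective when h(u) = h(v) forces u = v.
If h(u) = h(v), then 47u ≡ 47v (mod 120). Because gcd(47, 120) = 1, we may cancel 47 to get u ≡ v (mod 120).
Therefore h is injective.
We now compute 47⁻¹ mod 120 explicitly. Euclid's algorithm: 120 = 2·47 + 26, 47 = 1·26 + 21, 26 = 1·21 + 5, 21 = 4·5 + 1; back-substituting gives 1 = 23·47 − 9·120, so 47⁻¹ ≡ 23 (mod 120).
Since h is injective, we compute h⁻¹(5): solve 47x + 32 ≡ 5 (mod 120), i.e. 47x ≡ 93 (mod 120).
Multiplying by 47⁻¹ = 23 gives x ≡ 23·93 = 2139 = 17·120 + 99 ≡ 99 (mod 120).
Check: h(99) = 47·99 + 32 = 4685 = 39·120 + 5 ≡ 5 (mod 120).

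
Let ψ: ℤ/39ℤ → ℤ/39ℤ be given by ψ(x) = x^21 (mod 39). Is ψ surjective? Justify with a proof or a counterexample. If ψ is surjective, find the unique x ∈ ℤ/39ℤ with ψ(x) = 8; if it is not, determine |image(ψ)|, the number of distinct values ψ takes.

ψ(2): Repeated squaring mod 39: 2^1 ≡ 2, 2^2 ≡ 2² = 4, 2^4 ≡ 4² = 16, 2^8 ≡ 16² = 256 ≡ 22, 2^16 ≡ 22² = 484 ≡ 16. Since 21 = 16 + 4 + 1, 2^21 ≡ 16·16·2: 16·16 = 256 ≡ 22, then 22·2 = 44 ≡ 5. So 2^21 ≡ 5 (mod 39).
ψ(5): Repeated squaring mod 39: 5^1 ≡ 5, 5^2 ≡ 5² = 25, 5^4 ≡ 25² = 625 ≡ 1, 5^8 ≡ 1² = 1, 5^16 ≡ 1² = 1. Since 21 = 16 + 4 + 1, 5^21 ≡ 1·1·5: 1·1 = 1, then 1·5 = 5. So 5^21 ≡ 5 (mod 39).
So ψ(2) = ψ(5) = 5 while 2 ≠ 5, thus ψ is not injective.
A non-injective map from the 39-element set ℤ/39ℤ to itself takes at most 38 distinct values, so it cannot be surjective. Thus ψ is not surjective.
Since ψ is not surjective, we determine |image(ψ)|. Computing x^21 mod 39 for each x (by repeated squaring, reducing mod 39 at every step), the values ψ(0), ψ(1), …, ψ(38) are: 0, 1, 5, 27, 25, 5, 18, 34, 8, 27, 25, 8, 12, 13, 14, 18, 1, 38, 18, 31, 8, 21, 1, 38, 21, 25, 26, 27, 31, 14, 12, 31, 5, 21, 34, 14, 12, 34, 38.
The distinct values are {0, 1, 5, 8, 12, 13, 14, 18, 21, 25, 26, 27, 31, 34, 38}; there are 15 of them.

15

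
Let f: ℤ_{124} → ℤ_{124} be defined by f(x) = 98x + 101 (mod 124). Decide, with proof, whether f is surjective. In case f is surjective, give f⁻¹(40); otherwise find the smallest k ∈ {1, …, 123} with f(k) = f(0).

62

Since gcd(98, 124) = 2, we have 98x ≡ 0 (mod 2) for all x, so f(x) ≡ 1 (mod 2).
But 0 ≢ 1 (mod 2), so 0 ∈ ℤ_{124} has no preimage. Therefore f is not surjective.
Since f is not surjective, we find the least positive k with f(k) = f(0): this means 98k ≡ 0 (mod 124), i.e. 124 ∣ 98k. Since gcd(98, 124) = 2, dividing through by 2 this holds exactly when 62 ∣ 49k, and as gcd(49, 62) = 1, exactly when 62 ∣ k.
The smallest positive such k is 62.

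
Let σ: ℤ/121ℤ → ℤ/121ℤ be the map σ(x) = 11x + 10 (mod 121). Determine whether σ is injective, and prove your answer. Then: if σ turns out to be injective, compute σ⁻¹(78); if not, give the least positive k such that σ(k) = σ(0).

11

We have gcd(11, 121) = 11 > 1. Taking x_1 = 0 and x_2 = 11: σ(0) = 10 and σ(11) = 11·11 + 10 = 131 ≡ 10 (mod 121).
So σ(0) = σ(11) while 0 ≠ 11, so σ is not injective.
Since σ is not injective, we find the least positive k with σ(k) = σ(0): this means 11k ≡ 0 (mod 121), i.e. 121 ∣ 11k. Since gcd(11, 121) = 11, dividing through by 11 this holds exactly when 11 ∣ k.
The smallest positive such k is 11.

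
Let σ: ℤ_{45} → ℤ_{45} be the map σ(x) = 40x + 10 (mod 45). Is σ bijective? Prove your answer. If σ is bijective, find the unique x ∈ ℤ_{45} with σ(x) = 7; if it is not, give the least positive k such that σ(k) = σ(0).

9

We have gcd(40, 45) = 5 > 1. Taking u = 0 and v = 9: σ(0) = 10 and σ(9) = 40·9 + 10 = 370 ≡ 10 (mod 45).
So σ(0) = σ(9) while 0 ≠ 9, thus σ is not injective, hence not bijective.
Since σ is not bijective, we find the least positive k with σ(k) = σ(0): this means 40k ≡ 0 (mod 45), i.e. 45 ∣ 40k. Since gcd(40, 45) = 5, dividing through by 5 this holds exactly when 9 ∣ 8k, and as gcd(8, 9) = 1, exactly when 9 ∣ k.
The smallest positive such k is 9.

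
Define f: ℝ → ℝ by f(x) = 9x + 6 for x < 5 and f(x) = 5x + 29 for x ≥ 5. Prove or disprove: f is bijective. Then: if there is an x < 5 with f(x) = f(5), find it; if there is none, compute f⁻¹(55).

Both pieces are strictly increasing (slopes 9 and 5), so each is injective on its own interval.
The left piece maps (−∞, 5) onto (−∞, 51); the right piece maps [5, ∞) onto [54, ∞).
The images leave a gap (51 has no preimage), so f is not surjective, hence not bijective.
Because the two images are disjoint, no x < 5 has f(x) = f(5), so we compute f⁻¹(55): 55 lies in [54, ∞), so solve 5x + 29 = 55: x = (55 − 29)/5 = 26/5.

26/5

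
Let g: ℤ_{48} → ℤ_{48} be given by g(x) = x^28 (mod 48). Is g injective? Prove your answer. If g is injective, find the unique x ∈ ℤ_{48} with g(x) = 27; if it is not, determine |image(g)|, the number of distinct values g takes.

4

g(2): Repeated squaring mod 48: 2^1 ≡ 2, 2^2 ≡ 2² = 4, 2^4 ≡ 4² = 16, 2^8 ≡ 16² = 256 ≡ 16, 2^16 ≡ 16² = 256 ≡ 16. Since 28 = 16 + 8 + 4, 2^28 ≡ 16·16·16: 16·16 = 256 ≡ 16, then 16·16 = 256 ≡ 16. So 2^28 ≡ 16 (mod 48).
g(4): Repeated squaring mod 48: 4^1 ≡ 4, 4^2 ≡ 4² = 16, 4^4 ≡ 16² = 256 ≡ 16, 4^8 ≡ 16² = 256 ≡ 16, 4^16 ≡ 16² = 256 ≡ 16. Since 28 = 16 + 8 + 4, 4^28 ≡ 16·16·16: 16·16 = 256 ≡ 16, then 16·16 = 256 ≡ 16. So 4^28 ≡ 16 (mod 48).
So g(2) = g(4) = 16 while 2 ≠ 4, hence g is not injective.
Since g is not injective, we determine |image(g)|. Computing x^28 mod 48 for each x (by repeated squaring, reducing mod 48 at every step), the values g(0), g(1), …, g(47) are: 0, 1, 16, 33, 16, 1, 0, 1, 16, 33, 16, 1, 0, 1, 16, 33, 16, 1, 0, 1, 16, 33, 16, 1, 0, 1, 16, 33, 16, 1, 0, 1, 16, 33, 16, 1, 0, 1, 16, 33, 16, 1, 0, 1, 16, 33, 16, 1.
The distinct values are {0, 1, 16, 33}; there are 4 of them.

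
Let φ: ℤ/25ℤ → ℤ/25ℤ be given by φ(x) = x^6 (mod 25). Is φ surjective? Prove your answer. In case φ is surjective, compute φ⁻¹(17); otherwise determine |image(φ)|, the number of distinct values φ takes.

φ(0) = 0^6 = 0.
φ(5): Repeated squaring mod 25: 5^1 ≡ 5, 5^2 ≡ 5² = 25 ≡ 0, 5^4 ≡ 0² = 0. Since 6 = 4 + 2, 5^6 ≡ 0·0: 0·0 = 0. So 5^6 ≡ 0 (mod 25).
So φ(0) = φ(5) = 0 while 0 ≠ 5, therefore φ is not injective.
A non-injective map from the 25-element set ℤ/25ℤ to itself takes at most 24 distinct values, so it cannot be surjective. Hence φ is not surjective.
Since φ is not surjective, we determine |image(φ)|. Computing x^6 mod 25 for each x (by repeated squaring, reducing mod 25 at every step), the values φ(0), φ(1), …, φ(24) are: 0, 1, 14, 4, 21, 0, 6, 24, 19, 16, 0, 11, 9, 9, 11, 0, 16, 19, 24, 6, 0, 21, 4, 14, 1.
The distinct values are {0, 1, 4, 6, 9, 11, 14, 16, 19, 21, 24}; there are 11 of them.

11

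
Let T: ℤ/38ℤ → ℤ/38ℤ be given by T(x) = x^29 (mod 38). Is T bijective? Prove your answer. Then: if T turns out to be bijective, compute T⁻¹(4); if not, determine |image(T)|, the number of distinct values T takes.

36

Computing x^29 mod 38 for each x (by repeated squaring, reducing mod 38 at every step), the values T(0), T(1), …, T(37) are: 0, 1, 34, 29, 16, 25, 36, 11, 12, 5, 14, 7, 8, 21, 32, 3, 28, 23, 18, 19, 20, 15, 10, 35, 6, 17, 30, 31, 24, 33, 26, 27, 2, 13, 22, 9, 4, 37.
Every element of ℤ/38ℤ appears exactly once in this list, so T is a bijection, and in particular bijective.
Since T is bijective, we read off the preimage of 4 from the same table: T(36) = 4, so T⁻¹(4) = 36.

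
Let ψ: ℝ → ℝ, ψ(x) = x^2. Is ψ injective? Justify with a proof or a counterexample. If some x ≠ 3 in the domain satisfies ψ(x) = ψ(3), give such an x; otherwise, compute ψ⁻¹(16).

-3

ψ(3) = 9 = (−3)^2 = ψ(−3) (since 2 is even), with 3 ≠ −3. So ψ is not injective.
For the follow-up, such an x exists: taking x = −3 ∈ ℝ gives ψ(−3) = 9 = ψ(3) with −3 ≠ 3.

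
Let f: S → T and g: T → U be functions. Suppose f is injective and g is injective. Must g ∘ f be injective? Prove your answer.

injective

Suppose (g ∘ f)(x_1) = (g ∘ f)(x_2), i.e. g(f(x_1)) = g(f(x_2)).
Since g is injective, f(x_1) = f(x_2). Since f is injective, x_1 = x_2. Hence g ∘ f is injective.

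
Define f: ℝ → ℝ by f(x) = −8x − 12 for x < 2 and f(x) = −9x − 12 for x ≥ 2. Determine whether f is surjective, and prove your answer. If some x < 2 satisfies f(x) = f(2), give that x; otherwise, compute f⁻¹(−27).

15/8

Both pieces are strictly decreasing (slopes −8 and −9), so each is injective on its own interval.
The left piece maps (−∞, 2) onto (−28, ∞); the right piece maps [2, ∞) onto (−∞, −30].
The union (−28, ∞) ∪ (−∞, −30] omits the interval between −28 and −30; in particular −28 has no preimage. So f is not surjective.
Because the two images are disjoint, no x < 2 has f(x) = f(2), so we compute f⁻¹(−27): −27 lies in (−28, ∞), so solve −8x − 12 = −27: x = (−27 + 12)/(−8) = 15/8.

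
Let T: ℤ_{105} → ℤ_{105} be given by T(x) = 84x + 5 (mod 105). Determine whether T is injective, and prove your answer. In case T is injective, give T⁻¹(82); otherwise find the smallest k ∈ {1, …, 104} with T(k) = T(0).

5

By definition, injectivity means: for all x_1, x_2 in the domain, T(x_1) = T(x_2) implies x_1 = x_2.
We have gcd(84, 105) = 21 > 1. Taking x_1 = 0 and x_2 = 5: T(0) = 5 and T(5) = 84·5 + 5 = 425 ≡ 5 (mod 105).
So T(0) = T(5) while 0 ≠ 5, hence T is not injective.
Since T is not injective, we find the least positive k with T(k) = T(0): this means 84k ≡ 0 (mod 105), i.e. 105 ∣ 84k. Since gcd(84, 105) = 21, dividing through by 21 this holds exactly when 5 ∣ 4k, and as gcd(4, 5) = 1, exactly when 5 ∣ k.
The smallest positive such k is 5.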